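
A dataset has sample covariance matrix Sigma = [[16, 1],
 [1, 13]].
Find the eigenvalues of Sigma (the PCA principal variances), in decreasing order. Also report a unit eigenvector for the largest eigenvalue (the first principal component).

Step 1 — characteristic polynomial of 2×2 Sigma:
  det(Sigma - λI) = λ² - trace · λ + det = 0.
  trace = 16 + 13 = 29, det = 16·13 - (1)² = 207.
Step 2 — discriminant:
  Δ = trace² - 4·det = 841 - 828 = 13.
Step 3 — eigenvalues:
  λ = (trace ± √Δ)/2 = (29 ± 3.6056)/2,
  λ_1 = 16.3028,  λ_2 = 12.6972.

Step 4 — unit eigenvector for λ_1: solve (Sigma - λ_1 I)v = 0. First row:
  (16 - 16.3028)·v_x + (1)·v_y = 0, i.e. (-0.3028)·v_x + (1)·v_y = 0,
  so v ∝ (b, λ_1 - a) = (1, 0.3028) = u.
  ||u|| = √((1)² + (0.3028)²) = √(1.0917) ≈ 1.0448,
  v_1 = u/||u|| ≈ (0.9571, 0.2898) (||v_1|| = 1).

λ_1 = 16.3028,  λ_2 = 12.6972;  v_1 ≈ (0.9571, 0.2898)


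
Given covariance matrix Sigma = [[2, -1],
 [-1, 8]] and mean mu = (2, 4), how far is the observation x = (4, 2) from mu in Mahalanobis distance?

Step 1 — centre the observation: (x - mu) = (2, -2).

Step 2 — invert Sigma. det(Sigma) = 2·8 - (-1)² = 15.
  Sigma^{-1} = (1/det) · [[d, -b], [-b, a]] = [[0.5333, 0.0667],
 [0.0667, 0.1333]].

Step 3 — form the quadratic (x - mu)^T · Sigma^{-1} · (x - mu):
  Sigma^{-1} · (x - mu) = (0.9333, -0.1333).
  (x - mu)^T · [Sigma^{-1} · (x - mu)] = (2)·(0.9333) + (-2)·(-0.1333) = 2.1333.

Step 4 — take square root: d = √(2.1333) ≈ 1.4606.

d(x, mu) = √(2.1333) ≈ 1.4606


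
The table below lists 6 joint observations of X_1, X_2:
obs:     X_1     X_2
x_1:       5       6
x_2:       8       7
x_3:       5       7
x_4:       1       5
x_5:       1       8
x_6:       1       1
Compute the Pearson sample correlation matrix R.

Step 1 — column means:
  mean(X_1) = (5 + 8 + 5 + 1 + 1 + 1) / 6 = 21/6 = 3.5
  mean(X_2) = (6 + 7 + 7 + 5 + 8 + 1) / 6 = 34/6 = 5.6667

Step 2 — sample variances and covariances s[i,j] = (1/(n-1)) · Σ_k (x_{k,i} - mean_i) · (x_{k,j} - mean_j), with n-1 = 5:
  s[X_1,X_1] = ((1.5)·(1.5) + (4.5)·(4.5) + (1.5)·(1.5) + (-2.5)·(-2.5) + (-2.5)·(-2.5) + (-2.5)·(-2.5)) / 5 = 43.5/5 = 8.7
  s[X_1,X_2] = ((1.5)·(0.3333) + (4.5)·(1.3333) + (1.5)·(1.3333) + (-2.5)·(-0.6667) + (-2.5)·(2.3333) + (-2.5)·(-4.6667)) / 5 = 16/5 = 3.2
  s[X_2,X_2] = ((0.3333)·(0.3333) + (1.3333)·(1.3333) + (1.3333)·(1.3333) + (-0.6667)·(-0.6667) + (2.3333)·(2.3333) + (-4.6667)·(-4.6667)) / 5 = 31.3333/5 = 6.2667
  Sample standard deviations s_i = √(s[i,i]):
  s(X_1) = √(8.7) = 2.9496
  s(X_2) = √(6.2667) = 2.5033

Step 3 — r_{ij} = s_{ij} / (s_i · s_j):
  r[X_1,X_1] = 1 (diagonal).
  r[X_1,X_2] = 3.2 / (2.9496 · 2.5033) = 3.2 / 7.3838 = 0.4334
  r[X_2,X_2] = 1 (diagonal).

R is symmetric with unit diagonal. Assembling:

R = [[1, 0.4334],
 [0.4334, 1]]


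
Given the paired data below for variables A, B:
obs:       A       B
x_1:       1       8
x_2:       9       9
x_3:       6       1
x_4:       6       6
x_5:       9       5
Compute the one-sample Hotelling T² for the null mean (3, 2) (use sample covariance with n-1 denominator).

Step 1 — sample mean vector:
  mean(A) = (1 + 9 + 6 + 6 + 9) / 5 = 31/5 = 6.2
  mean(B) = (8 + 9 + 1 + 6 + 5) / 5 = 29/5 = 5.8
  x̄ = (6.2, 5.8),  deviation x̄ - mu_0 = (6.2, 5.8) - (3, 2) = (3.2, 3.8).

Step 2 — sample covariance matrix, S[i,j] = (1/(n-1)) · Σ_k (x_{k,i} - mean_i) · (x_{k,j} - mean_j), divisor n-1 = 4:
  S[A,A] = ((-5.2)·(-5.2) + (2.8)·(2.8) + (-0.2)·(-0.2) + (-0.2)·(-0.2) + (2.8)·(2.8)) / 4 = 42.8/4 = 10.7
  S[A,B] = ((-5.2)·(2.2) + (2.8)·(3.2) + (-0.2)·(-4.8) + (-0.2)·(0.2) + (2.8)·(-0.8)) / 4 = -3.8/4 = -0.95
  S[B,B] = ((2.2)·(2.2) + (3.2)·(3.2) + (-4.8)·(-4.8) + (0.2)·(0.2) + (-0.8)·(-0.8)) / 4 = 38.8/4 = 9.7
  S = [[10.7, -0.95],
 [-0.95, 9.7]].

Step 3 — invert S. det(S) = 10.7·9.7 - (-0.95)² = 102.8875.
  S^{-1} = (1/det) · [[d, -b], [-b, a]] = [[0.0943, 0.0092],
 [0.0092, 0.104]].

Step 4 — quadratic form (x̄ - mu_0)^T · S^{-1} · (x̄ - mu_0):
  S^{-1} · (x̄ - mu_0) = (0.3368, 0.4247),
  (x̄ - mu_0)^T · [...] = (3.2)·(0.3368) + (3.8)·(0.4247) = 2.6917.

Step 5 — scale by n: T² = 5 · 2.6917 = 13.4584.

T² ≈ 13.4584


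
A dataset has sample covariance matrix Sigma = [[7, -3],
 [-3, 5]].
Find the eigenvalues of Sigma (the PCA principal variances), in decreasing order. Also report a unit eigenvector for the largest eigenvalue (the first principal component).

Step 1 — characteristic polynomial of 2×2 Sigma:
  det(Sigma - λI) = λ² - trace · λ + det = 0.
  trace = 7 + 5 = 12, det = 7·5 - (-3)² = 26.
Step 2 — discriminant:
  Δ = trace² - 4·det = 144 - 104 = 40.
Step 3 — eigenvalues:
  λ = (trace ± √Δ)/2 = (12 ± 6.3246)/2,
  λ_1 = 9.1623,  λ_2 = 2.8377.

Step 4 — unit eigenvector for λ_1: solve (Sigma - λ_1 I)v = 0. First row:
  (7 - 9.1623)·v_x + (-3)·v_y = 0, i.e. (-2.1623)·v_x + (-3)·v_y = 0,
  so v ∝ (b, λ_1 - a) = (-3, 2.1623); multiply by -1 so the first entry is positive: u = (3, -2.1623).
  ||u|| = √((3)² + (-2.1623)²) = √(13.6754) ≈ 3.698,
  v_1 = u/||u|| ≈ (0.8112, -0.5847) (||v_1|| = 1).

λ_1 = 9.1623,  λ_2 = 2.8377;  v_1 ≈ (0.8112, -0.5847)


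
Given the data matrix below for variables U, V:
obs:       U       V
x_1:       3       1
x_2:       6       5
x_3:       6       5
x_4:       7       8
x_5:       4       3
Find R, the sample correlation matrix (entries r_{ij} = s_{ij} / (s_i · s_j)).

Step 1 — column means:
  mean(U) = (3 + 6 + 6 + 7 + 4) / 5 = 26/5 = 5.2
  mean(V) = (1 + 5 + 5 + 8 + 3) / 5 = 22/5 = 4.4

Step 2 — sample variances and covariances s[i,j] = (1/(n-1)) · Σ_k (x_{k,i} - mean_i) · (x_{k,j} - mean_j), with n-1 = 4:
  s[U,U] = ((-2.2)·(-2.2) + (0.8)·(0.8) + (0.8)·(0.8) + (1.8)·(1.8) + (-1.2)·(-1.2)) / 4 = 10.8/4 = 2.7
  s[U,V] = ((-2.2)·(-3.4) + (0.8)·(0.6) + (0.8)·(0.6) + (1.8)·(3.6) + (-1.2)·(-1.4)) / 4 = 16.6/4 = 4.15
  s[V,V] = ((-3.4)·(-3.4) + (0.6)·(0.6) + (0.6)·(0.6) + (3.6)·(3.6) + (-1.4)·(-1.4)) / 4 = 27.2/4 = 6.8
  Sample standard deviations s_i = √(s[i,i]):
  s(U) = √(2.7) = 1.6432
  s(V) = √(6.8) = 2.6077

Step 3 — r_{ij} = s_{ij} / (s_i · s_j):
  r[U,U] = 1 (diagonal).
  r[U,V] = 4.15 / (1.6432 · 2.6077) = 4.15 / 4.2849 = 0.9685
  r[V,V] = 1 (diagonal).

R is symmetric with unit diagonal. Assembling:

R = [[1, 0.9685],
 [0.9685, 1]]


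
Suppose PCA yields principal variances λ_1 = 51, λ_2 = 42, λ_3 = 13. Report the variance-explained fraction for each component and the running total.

Step 1 — total variance = trace(Sigma) = Σ λ_i = 51 + 42 + 13 = 106.

Step 2 — fraction explained by component i = λ_i / Σ λ:
  PC1: 51/106 = 0.4811
  PC2: 42/106 = 0.3962
  PC3: 13/106 = 0.1226

Step 3 — cumulative fraction after k components = (λ_1 + ... + λ_k) / Σ λ:
  k = 1: 51/106 = 0.4811
  k = 2: (51 + 42)/106 = 93/106 = 0.8774
  k = 3: (51 + 42 + 13)/106 = 106/106 = 1

Summary (fraction, with percent):

explained: PC1 0.4811 (48.11%), PC2 0.3962 (39.62%), PC3 0.1226 (12.26%);  cumulative: 0.4811, 0.8774, 1


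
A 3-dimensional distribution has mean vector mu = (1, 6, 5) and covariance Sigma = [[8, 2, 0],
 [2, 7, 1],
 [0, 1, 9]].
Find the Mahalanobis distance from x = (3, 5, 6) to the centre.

Step 1 — centre the observation: (x - mu) = (2, -1, 1).

Step 2 — invert Sigma (cofactor / det for 3×3, or solve directly):
  Sigma^{-1} = [[0.1348, -0.0391, 0.0043],
 [-0.0391, 0.1565, -0.0174],
 [0.0043, -0.0174, 0.113]].

Step 3 — form the quadratic (x - mu)^T · Sigma^{-1} · (x - mu):
  Sigma^{-1} · (x - mu) = (0.313, -0.2522, 0.1391).
  (x - mu)^T · [Sigma^{-1} · (x - mu)] = (2)·(0.313) + (-1)·(-0.2522) + (1)·(0.1391) = 1.0174.

Step 4 — take square root: d = √(1.0174) ≈ 1.0087.

d(x, mu) = √(1.0174) ≈ 1.0087


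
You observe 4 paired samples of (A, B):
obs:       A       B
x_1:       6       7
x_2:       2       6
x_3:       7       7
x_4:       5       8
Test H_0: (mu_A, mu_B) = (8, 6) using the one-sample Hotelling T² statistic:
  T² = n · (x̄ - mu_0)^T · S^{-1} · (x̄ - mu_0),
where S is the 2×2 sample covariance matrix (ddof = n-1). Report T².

Step 1 — sample mean vector:
  mean(A) = (6 + 2 + 7 + 5) / 4 = 20/4 = 5
  mean(B) = (7 + 6 + 7 + 8) / 4 = 28/4 = 7
  x̄ = (5, 7),  deviation x̄ - mu_0 = (5, 7) - (8, 6) = (-3, 1).

Step 2 — sample covariance matrix, S[i,j] = (1/(n-1)) · Σ_k (x_{k,i} - mean_i) · (x_{k,j} - mean_j), divisor n-1 = 3:
  S[A,A] = ((1)·(1) + (-3)·(-3) + (2)·(2) + (0)·(0)) / 3 = 14/3 = 4.6667
  S[A,B] = ((1)·(0) + (-3)·(-1) + (2)·(0) + (0)·(1)) / 3 = 3/3 = 1
  S[B,B] = ((0)·(0) + (-1)·(-1) + (0)·(0) + (1)·(1)) / 3 = 2/3 = 0.6667
  S = [[4.6667, 1],
 [1, 0.6667]].

Step 3 — invert S. det(S) = 4.6667·0.6667 - (1)² = 2.1111.
  S^{-1} = (1/det) · [[d, -b], [-b, a]] = [[0.3158, -0.4737],
 [-0.4737, 2.2105]].

Step 4 — quadratic form (x̄ - mu_0)^T · S^{-1} · (x̄ - mu_0):
  S^{-1} · (x̄ - mu_0) = (-1.4211, 3.6316),
  (x̄ - mu_0)^T · [...] = (-3)·(-1.4211) + (1)·(3.6316) = 7.8947.

Step 5 — scale by n: T² = 4 · 7.8947 = 31.5789.

T² ≈ 31.5789


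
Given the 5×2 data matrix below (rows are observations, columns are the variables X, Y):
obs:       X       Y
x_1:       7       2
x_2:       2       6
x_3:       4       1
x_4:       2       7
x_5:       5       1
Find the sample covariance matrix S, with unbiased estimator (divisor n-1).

Step 1 — column means:
  mean(X) = (7 + 2 + 4 + 2 + 5) / 5 = 20/5 = 4
  mean(Y) = (2 + 6 + 1 + 7 + 1) / 5 = 17/5 = 3.4

Step 2 — sample covariance S[i,j] = (1/(n-1)) · Σ_k (x_{k,i} - mean_i) · (x_{k,j} - mean_j), with n-1 = 4.
  S[X,X] = ((3)·(3) + (-2)·(-2) + (0)·(0) + (-2)·(-2) + (1)·(1)) / 4 = 18/4 = 4.5
  S[X,Y] = ((3)·(-1.4) + (-2)·(2.6) + (0)·(-2.4) + (-2)·(3.6) + (1)·(-2.4)) / 4 = -19/4 = -4.75
  S[Y,Y] = ((-1.4)·(-1.4) + (2.6)·(2.6) + (-2.4)·(-2.4) + (3.6)·(3.6) + (-2.4)·(-2.4)) / 4 = 33.2/4 = 8.3

S is symmetric (S[j,i] = S[i,j]). Assembling:

S = [[4.5, -4.75],
 [-4.75, 8.3]]


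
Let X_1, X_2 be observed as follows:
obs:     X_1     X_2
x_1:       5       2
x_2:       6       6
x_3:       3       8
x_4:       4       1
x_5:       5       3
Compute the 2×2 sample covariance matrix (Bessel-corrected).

Step 1 — column means:
  mean(X_1) = (5 + 6 + 3 + 4 + 5) / 5 = 23/5 = 4.6
  mean(X_2) = (2 + 6 + 8 + 1 + 3) / 5 = 20/5 = 4

Step 2 — sample covariance S[i,j] = (1/(n-1)) · Σ_k (x_{k,i} - mean_i) · (x_{k,j} - mean_j), with n-1 = 4.
  S[X_1,X_1] = ((0.4)·(0.4) + (1.4)·(1.4) + (-1.6)·(-1.6) + (-0.6)·(-0.6) + (0.4)·(0.4)) / 4 = 5.2/4 = 1.3
  S[X_1,X_2] = ((0.4)·(-2) + (1.4)·(2) + (-1.6)·(4) + (-0.6)·(-3) + (0.4)·(-1)) / 4 = -3/4 = -0.75
  S[X_2,X_2] = ((-2)·(-2) + (2)·(2) + (4)·(4) + (-3)·(-3) + (-1)·(-1)) / 4 = 34/4 = 8.5

S is symmetric (S[j,i] = S[i,j]). Assembling:

S = [[1.3, -0.75],
 [-0.75, 8.5]]


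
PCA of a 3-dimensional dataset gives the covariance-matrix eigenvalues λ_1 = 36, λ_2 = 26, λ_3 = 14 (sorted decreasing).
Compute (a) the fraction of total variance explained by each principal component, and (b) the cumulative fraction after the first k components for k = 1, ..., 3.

Step 1 — total variance = trace(Sigma) = Σ λ_i = 36 + 26 + 14 = 76.

Step 2 — fraction explained by component i = λ_i / Σ λ:
  PC1: 36/76 = 0.4737
  PC2: 26/76 = 0.3421
  PC3: 14/76 = 0.1842

Step 3 — cumulative fraction after k components = (λ_1 + ... + λ_k) / Σ λ:
  k = 1: 36/76 = 0.4737
  k = 2: (36 + 26)/76 = 62/76 = 0.8158
  k = 3: (36 + 26 + 14)/76 = 76/76 = 1

Summary (fraction, with percent):

explained: PC1 0.4737 (47.37%), PC2 0.3421 (34.21%), PC3 0.1842 (18.42%);  cumulative: 0.4737, 0.8158, 1


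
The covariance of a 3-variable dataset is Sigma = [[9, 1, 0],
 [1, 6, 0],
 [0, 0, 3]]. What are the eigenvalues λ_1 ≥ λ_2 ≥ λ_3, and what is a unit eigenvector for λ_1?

Step 1 — characteristic polynomial p(λ) = det(λI - Sigma) = λ³ - tr·λ² + c_1·λ - det, where tr = trace, c_1 = sum of the principal 2×2 minors, det = det(Sigma):
  tr = 9 + 6 + 3 = 18,
  c_1 = (9·6 - (1)²) + (9·3 - (0)²) + (6·3 - (0)²) = 53 + 27 + 18 = 98,
  det = 9·(6·3 - (0)²) - (1)·((1)·3 - (0)·(0)) + (0)·((1)·(0) - 6·(0)) = 9·(18) - (1)·(3) + (0)·(0) = 159.
  So p(λ) = λ³ - 18λ² + 98λ - 159.
Step 2 — look for an integer root (rational root theorem: any rational root is an integer divisor of 159). Testing λ = 3:
  p(3) = 27 - 162 + 294 - 159 = 0  ✓
  Dividing out (λ - 3): p(λ) = (λ - 3)(λ² - 15λ + 53).
Step 3 — remaining eigenvalues from the quadratic λ² - 15λ + 53 = 0:
  Δ = 15² - 4·53 = 225 - 212 = 13,  λ = (15 ± √13)/2 = (15 ± 3.6056)/2 ≈ 9.3028 or 5.6972.
  Sorted: λ_1 = 9.3028,  λ_2 = 5.6972,  λ_3 = 3  (check: sum = 18 = tr ✓).

Step 4 — unit eigenvector for λ_1 ≈ 9.3028: v spans the null space of (Sigma - λ_1 I), whose rows are
  r_1 = (-0.3028, 1, 0),  r_2 = (1, -3.3028, 0),  r_3 = (0, 0, -6.3028).
  v is orthogonal to every row, so take v ∝ r_1 × r_3 = ((1)·(-6.3028) - (0)·(0), (0)·(0) - (-0.3028)·(-6.3028), (-0.3028)·(0) - (1)·(0)) ≈ (-6.3028, -1.9083, 0).
  Rescale (multiply by -1 so the first nonzero entry is positive): u = (6.3028, 1.9083, 0).
  ||u|| = √((6.3028)² + (1.9083)² + (0)²) = √(43.3667) ≈ 6.5853,  v_1 = u/||u|| ≈ (0.9571, 0.2898, 0) (||v_1|| = 1).

λ_1 = 9.3028,  λ_2 = 5.6972,  λ_3 = 3;  v_1 ≈ (0.9571, 0.2898, 0)


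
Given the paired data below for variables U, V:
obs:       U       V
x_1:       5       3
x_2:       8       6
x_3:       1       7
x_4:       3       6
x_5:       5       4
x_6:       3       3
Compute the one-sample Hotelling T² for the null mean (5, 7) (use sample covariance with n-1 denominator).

Step 1 — sample mean vector:
  mean(U) = (5 + 8 + 1 + 3 + 5 + 3) / 6 = 25/6 = 4.1667
  mean(V) = (3 + 6 + 7 + 6 + 4 + 3) / 6 = 29/6 = 4.8333
  x̄ = (4.1667, 4.8333),  deviation x̄ - mu_0 = (4.1667, 4.8333) - (5, 7) = (-0.8333, -2.1667).

Step 2 — sample covariance matrix, S[i,j] = (1/(n-1)) · Σ_k (x_{k,i} - mean_i) · (x_{k,j} - mean_j), divisor n-1 = 5:
  S[U,U] = ((0.8333)·(0.8333) + (3.8333)·(3.8333) + (-3.1667)·(-3.1667) + (-1.1667)·(-1.1667) + (0.8333)·(0.8333) + (-1.1667)·(-1.1667)) / 5 = 28.8333/5 = 5.7667
  S[U,V] = ((0.8333)·(-1.8333) + (3.8333)·(1.1667) + (-3.1667)·(2.1667) + (-1.1667)·(1.1667) + (0.8333)·(-0.8333) + (-1.1667)·(-1.8333)) / 5 = -3.8333/5 = -0.7667
  S[V,V] = ((-1.8333)·(-1.8333) + (1.1667)·(1.1667) + (2.1667)·(2.1667) + (1.1667)·(1.1667) + (-0.8333)·(-0.8333) + (-1.8333)·(-1.8333)) / 5 = 14.8333/5 = 2.9667
  S = [[5.7667, -0.7667],
 [-0.7667, 2.9667]].

Step 3 — invert S. det(S) = 5.7667·2.9667 - (-0.7667)² = 16.52.
  S^{-1} = (1/det) · [[d, -b], [-b, a]] = [[0.1796, 0.0464],
 [0.0464, 0.3491]].

Step 4 — quadratic form (x̄ - mu_0)^T · S^{-1} · (x̄ - mu_0):
  S^{-1} · (x̄ - mu_0) = (-0.2502, -0.795),
  (x̄ - mu_0)^T · [...] = (-0.8333)·(-0.2502) + (-2.1667)·(-0.795) = 1.931.

Step 5 — scale by n: T² = 6 · 1.931 = 11.586.

T² ≈ 11.586


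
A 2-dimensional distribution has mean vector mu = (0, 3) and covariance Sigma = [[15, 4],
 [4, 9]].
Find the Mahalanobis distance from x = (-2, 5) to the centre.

Step 1 — centre the observation: (x - mu) = (-2, 2).

Step 2 — invert Sigma. det(Sigma) = 15·9 - (4)² = 119.
  Sigma^{-1} = (1/det) · [[d, -b], [-b, a]] = [[0.0756, -0.0336],
 [-0.0336, 0.1261]].

Step 3 — form the quadratic (x - mu)^T · Sigma^{-1} · (x - mu):
  Sigma^{-1} · (x - mu) = (-0.2185, 0.3193).
  (x - mu)^T · [Sigma^{-1} · (x - mu)] = (-2)·(-0.2185) + (2)·(0.3193) = 1.0756.

Step 4 — take square root: d = √(1.0756) ≈ 1.0371.

d(x, mu) = √(1.0756) ≈ 1.0371


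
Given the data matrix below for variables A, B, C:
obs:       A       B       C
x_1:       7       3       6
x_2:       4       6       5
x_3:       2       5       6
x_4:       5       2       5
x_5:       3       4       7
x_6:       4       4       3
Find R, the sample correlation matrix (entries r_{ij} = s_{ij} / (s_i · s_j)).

Step 1 — column means:
  mean(A) = (7 + 4 + 2 + 5 + 3 + 4) / 6 = 25/6 = 4.1667
  mean(B) = (3 + 6 + 5 + 2 + 4 + 4) / 6 = 24/6 = 4
  mean(C) = (6 + 5 + 6 + 5 + 7 + 3) / 6 = 32/6 = 5.3333

Step 2 — sample variances and covariances s[i,j] = (1/(n-1)) · Σ_k (x_{k,i} - mean_i) · (x_{k,j} - mean_j), with n-1 = 5:
  s[A,A] = ((2.8333)·(2.8333) + (-0.1667)·(-0.1667) + (-2.1667)·(-2.1667) + (0.8333)·(0.8333) + (-1.1667)·(-1.1667) + (-0.1667)·(-0.1667)) / 5 = 14.8333/5 = 2.9667
  s[A,B] = ((2.8333)·(-1) + (-0.1667)·(2) + (-2.1667)·(1) + (0.8333)·(-2) + (-1.1667)·(0) + (-0.1667)·(0)) / 5 = -7/5 = -1.4
  s[A,C] = ((2.8333)·(0.6667) + (-0.1667)·(-0.3333) + (-2.1667)·(0.6667) + (0.8333)·(-0.3333) + (-1.1667)·(1.6667) + (-0.1667)·(-2.3333)) / 5 = -1.3333/5 = -0.2667
  s[B,B] = ((-1)·(-1) + (2)·(2) + (1)·(1) + (-2)·(-2) + (0)·(0) + (0)·(0)) / 5 = 10/5 = 2
  s[B,C] = ((-1)·(0.6667) + (2)·(-0.3333) + (1)·(0.6667) + (-2)·(-0.3333) + (0)·(1.6667) + (0)·(-2.3333)) / 5 = 0/5 = 0
  s[C,C] = ((0.6667)·(0.6667) + (-0.3333)·(-0.3333) + (0.6667)·(0.6667) + (-0.3333)·(-0.3333) + (1.6667)·(1.6667) + (-2.3333)·(-2.3333)) / 5 = 9.3333/5 = 1.8667
  Sample standard deviations s_i = √(s[i,i]):
  s(A) = √(2.9667) = 1.7224
  s(B) = √(2) = 1.4142
  s(C) = √(1.8667) = 1.3663

Step 3 — r_{ij} = s_{ij} / (s_i · s_j):
  r[A,A] = 1 (diagonal).
  r[A,B] = -1.4 / (1.7224 · 1.4142) = -1.4 / 2.4358 = -0.5747
  r[A,C] = -0.2667 / (1.7224 · 1.3663) = -0.2667 / 2.3532 = -0.1133
  r[B,B] = 1 (diagonal).
  r[B,C] = 0 / (1.4142 · 1.3663) = 0 / 1.9322 = 0
  r[C,C] = 1 (diagonal).

R is symmetric with unit diagonal. Assembling:

R = [[1, -0.5747, -0.1133],
 [-0.5747, 1, 0],
 [-0.1133, 0, 1]]


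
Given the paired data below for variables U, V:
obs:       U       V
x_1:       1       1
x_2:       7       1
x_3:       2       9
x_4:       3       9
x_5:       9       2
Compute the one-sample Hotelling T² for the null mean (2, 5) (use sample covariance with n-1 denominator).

Step 1 — sample mean vector:
  mean(U) = (1 + 7 + 2 + 3 + 9) / 5 = 22/5 = 4.4
  mean(V) = (1 + 1 + 9 + 9 + 2) / 5 = 22/5 = 4.4
  x̄ = (4.4, 4.4),  deviation x̄ - mu_0 = (4.4, 4.4) - (2, 5) = (2.4, -0.6).

Step 2 — sample covariance matrix, S[i,j] = (1/(n-1)) · Σ_k (x_{k,i} - mean_i) · (x_{k,j} - mean_j), divisor n-1 = 4:
  S[U,U] = ((-3.4)·(-3.4) + (2.6)·(2.6) + (-2.4)·(-2.4) + (-1.4)·(-1.4) + (4.6)·(4.6)) / 4 = 47.2/4 = 11.8
  S[U,V] = ((-3.4)·(-3.4) + (2.6)·(-3.4) + (-2.4)·(4.6) + (-1.4)·(4.6) + (4.6)·(-2.4)) / 4 = -25.8/4 = -6.45
  S[V,V] = ((-3.4)·(-3.4) + (-3.4)·(-3.4) + (4.6)·(4.6) + (4.6)·(4.6) + (-2.4)·(-2.4)) / 4 = 71.2/4 = 17.8
  S = [[11.8, -6.45],
 [-6.45, 17.8]].

Step 3 — invert S. det(S) = 11.8·17.8 - (-6.45)² = 168.4375.
  S^{-1} = (1/det) · [[d, -b], [-b, a]] = [[0.1057, 0.0383],
 [0.0383, 0.0701]].

Step 4 — quadratic form (x̄ - mu_0)^T · S^{-1} · (x̄ - mu_0):
  S^{-1} · (x̄ - mu_0) = (0.2306, 0.0499),
  (x̄ - mu_0)^T · [...] = (2.4)·(0.2306) + (-0.6)·(0.0499) = 0.5236.

Step 5 — scale by n: T² = 5 · 0.5236 = 2.6182.

T² ≈ 2.6182


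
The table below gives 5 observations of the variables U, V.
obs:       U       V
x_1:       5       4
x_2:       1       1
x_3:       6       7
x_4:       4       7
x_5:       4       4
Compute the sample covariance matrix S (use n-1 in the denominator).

Step 1 — column means:
  mean(U) = (5 + 1 + 6 + 4 + 4) / 5 = 20/5 = 4
  mean(V) = (4 + 1 + 7 + 7 + 4) / 5 = 23/5 = 4.6

Step 2 — sample covariance S[i,j] = (1/(n-1)) · Σ_k (x_{k,i} - mean_i) · (x_{k,j} - mean_j), with n-1 = 4.
  S[U,U] = ((1)·(1) + (-3)·(-3) + (2)·(2) + (0)·(0) + (0)·(0)) / 4 = 14/4 = 3.5
  S[U,V] = ((1)·(-0.6) + (-3)·(-3.6) + (2)·(2.4) + (0)·(2.4) + (0)·(-0.6)) / 4 = 15/4 = 3.75
  S[V,V] = ((-0.6)·(-0.6) + (-3.6)·(-3.6) + (2.4)·(2.4) + (2.4)·(2.4) + (-0.6)·(-0.6)) / 4 = 25.2/4 = 6.3

S is symmetric (S[j,i] = S[i,j]). Assembling:

S = [[3.5, 3.75],
 [3.75, 6.3]]


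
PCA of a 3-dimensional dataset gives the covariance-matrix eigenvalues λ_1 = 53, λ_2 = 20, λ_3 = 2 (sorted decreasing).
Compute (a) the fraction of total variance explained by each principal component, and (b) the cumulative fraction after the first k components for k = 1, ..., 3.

Step 1 — total variance = trace(Sigma) = Σ λ_i = 53 + 20 + 2 = 75.

Step 2 — fraction explained by component i = λ_i / Σ λ:
  PC1: 53/75 = 0.7067
  PC2: 20/75 = 0.2667
  PC3: 2/75 = 0.0267

Step 3 — cumulative fraction after k components = (λ_1 + ... + λ_k) / Σ λ:
  k = 1: 53/75 = 0.7067
  k = 2: (53 + 20)/75 = 73/75 = 0.9733
  k = 3: (53 + 20 + 2)/75 = 75/75 = 1

Summary (fraction, with percent):

explained: PC1 0.7067 (70.67%), PC2 0.2667 (26.67%), PC3 0.0267 (2.67%);  cumulative: 0.7067, 0.9733, 1


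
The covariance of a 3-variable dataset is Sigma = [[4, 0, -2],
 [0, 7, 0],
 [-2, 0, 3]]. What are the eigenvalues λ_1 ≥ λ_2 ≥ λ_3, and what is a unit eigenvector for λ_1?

Step 1 — characteristic polynomial p(λ) = det(λI - Sigma) = λ³ - tr·λ² + c_1·λ - det, where tr = trace, c_1 = sum of the principal 2×2 minors, det = det(Sigma):
  tr = 4 + 7 + 3 = 14,
  c_1 = (4·7 - (0)²) + (4·3 - (-2)²) + (7·3 - (0)²) = 28 + 8 + 21 = 57,
  det = 4·(7·3 - (0)²) - (0)·((0)·3 - (0)·(-2)) + (-2)·((0)·(0) - 7·(-2)) = 4·(21) - (0)·(0) + (-2)·(14) = 56.
  So p(λ) = λ³ - 14λ² + 57λ - 56.
Step 2 — look for an integer root (rational root theorem: any rational root is an integer divisor of 56). Testing λ = 7:
  p(7) = 343 - 686 + 399 - 56 = 0  ✓
  Dividing out (λ - 7): p(λ) = (λ - 7)(λ² - 7λ + 8).
Step 3 — remaining eigenvalues from the quadratic λ² - 7λ + 8 = 0:
  Δ = 7² - 4·8 = 49 - 32 = 17,  λ = (7 ± √17)/2 = (7 ± 4.1231)/2 ≈ 5.5616 or 1.4384.
  Sorted: λ_1 = 7,  λ_2 = 5.5616,  λ_3 = 1.4384  (check: sum = 14 = tr ✓).

Step 4 — unit eigenvector for λ_1 = 7: v spans the null space of (Sigma - λ_1 I), whose rows are
  r_1 = (-3, 0, -2),  r_2 = (0, 0, 0),  r_3 = (-2, 0, -4).
  v is orthogonal to every row, so take v ∝ r_1 × r_3 = ((0)·(-4) - (-2)·(0), (-2)·(-2) - (-3)·(-4), (-3)·(0) - (0)·(-2)) = (0, -8, 0).
  Rescale (divide by 8; multiply by -1 so the first nonzero entry is positive): u = (0, 1, 0).
  ||u|| = √((0)² + (1)² + (0)²) = √(1) = 1,  v_1 = u/||u|| ≈ (0, 1, 0) (||v_1|| = 1).

λ_1 = 7,  λ_2 = 5.5616,  λ_3 = 1.4384;  v_1 ≈ (0, 1, 0)


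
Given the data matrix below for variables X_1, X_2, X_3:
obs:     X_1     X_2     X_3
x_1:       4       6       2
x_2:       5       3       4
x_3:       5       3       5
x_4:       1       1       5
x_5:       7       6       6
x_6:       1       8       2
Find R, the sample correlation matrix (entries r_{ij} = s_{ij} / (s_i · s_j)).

Step 1 — column means:
  mean(X_1) = (4 + 5 + 5 + 1 + 7 + 1) / 6 = 23/6 = 3.8333
  mean(X_2) = (6 + 3 + 3 + 1 + 6 + 8) / 6 = 27/6 = 4.5
  mean(X_3) = (2 + 4 + 5 + 5 + 6 + 2) / 6 = 24/6 = 4

Step 2 — sample variances and covariances s[i,j] = (1/(n-1)) · Σ_k (x_{k,i} - mean_i) · (x_{k,j} - mean_j), with n-1 = 5:
  s[X_1,X_1] = ((0.1667)·(0.1667) + (1.1667)·(1.1667) + (1.1667)·(1.1667) + (-2.8333)·(-2.8333) + (3.1667)·(3.1667) + (-2.8333)·(-2.8333)) / 5 = 28.8333/5 = 5.7667
  s[X_1,X_2] = ((0.1667)·(1.5) + (1.1667)·(-1.5) + (1.1667)·(-1.5) + (-2.8333)·(-3.5) + (3.1667)·(1.5) + (-2.8333)·(3.5)) / 5 = 1.5/5 = 0.3
  s[X_1,X_3] = ((0.1667)·(-2) + (1.1667)·(0) + (1.1667)·(1) + (-2.8333)·(1) + (3.1667)·(2) + (-2.8333)·(-2)) / 5 = 10/5 = 2
  s[X_2,X_2] = ((1.5)·(1.5) + (-1.5)·(-1.5) + (-1.5)·(-1.5) + (-3.5)·(-3.5) + (1.5)·(1.5) + (3.5)·(3.5)) / 5 = 33.5/5 = 6.7
  s[X_2,X_3] = ((1.5)·(-2) + (-1.5)·(0) + (-1.5)·(1) + (-3.5)·(1) + (1.5)·(2) + (3.5)·(-2)) / 5 = -12/5 = -2.4
  s[X_3,X_3] = ((-2)·(-2) + (0)·(0) + (1)·(1) + (1)·(1) + (2)·(2) + (-2)·(-2)) / 5 = 14/5 = 2.8
  Sample standard deviations s_i = √(s[i,i]):
  s(X_1) = √(5.7667) = 2.4014
  s(X_2) = √(6.7) = 2.5884
  s(X_3) = √(2.8) = 1.6733

Step 3 — r_{ij} = s_{ij} / (s_i · s_j):
  r[X_1,X_1] = 1 (diagonal).
  r[X_1,X_2] = 0.3 / (2.4014 · 2.5884) = 0.3 / 6.2158 = 0.0483
  r[X_1,X_3] = 2 / (2.4014 · 1.6733) = 2 / 4.0183 = 0.4977
  r[X_2,X_2] = 1 (diagonal).
  r[X_2,X_3] = -2.4 / (2.5884 · 1.6733) = -2.4 / 4.3313 = -0.5541
  r[X_3,X_3] = 1 (diagonal).

R is symmetric with unit diagonal. Assembling:

R = [[1, 0.0483, 0.4977],
 [0.0483, 1, -0.5541],
 [0.4977, -0.5541, 1]]


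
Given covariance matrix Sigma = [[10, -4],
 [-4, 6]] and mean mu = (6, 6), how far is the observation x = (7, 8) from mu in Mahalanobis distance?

Step 1 — centre the observation: (x - mu) = (1, 2).

Step 2 — invert Sigma. det(Sigma) = 10·6 - (-4)² = 44.
  Sigma^{-1} = (1/det) · [[d, -b], [-b, a]] = [[0.1364, 0.0909],
 [0.0909, 0.2273]].

Step 3 — form the quadratic (x - mu)^T · Sigma^{-1} · (x - mu):
  Sigma^{-1} · (x - mu) = (0.3182, 0.5455).
  (x - mu)^T · [Sigma^{-1} · (x - mu)] = (1)·(0.3182) + (2)·(0.5455) = 1.4091.

Step 4 — take square root: d = √(1.4091) ≈ 1.1871.

d(x, mu) = √(1.4091) ≈ 1.1871


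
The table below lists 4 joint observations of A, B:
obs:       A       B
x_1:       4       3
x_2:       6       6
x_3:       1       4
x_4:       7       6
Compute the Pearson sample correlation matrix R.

Step 1 — column means:
  mean(A) = (4 + 6 + 1 + 7) / 4 = 18/4 = 4.5
  mean(B) = (3 + 6 + 4 + 6) / 4 = 19/4 = 4.75

Step 2 — sample variances and covariances s[i,j] = (1/(n-1)) · Σ_k (x_{k,i} - mean_i) · (x_{k,j} - mean_j), with n-1 = 3:
  s[A,A] = ((-0.5)·(-0.5) + (1.5)·(1.5) + (-3.5)·(-3.5) + (2.5)·(2.5)) / 3 = 21/3 = 7
  s[A,B] = ((-0.5)·(-1.75) + (1.5)·(1.25) + (-3.5)·(-0.75) + (2.5)·(1.25)) / 3 = 8.5/3 = 2.8333
  s[B,B] = ((-1.75)·(-1.75) + (1.25)·(1.25) + (-0.75)·(-0.75) + (1.25)·(1.25)) / 3 = 6.75/3 = 2.25
  Sample standard deviations s_i = √(s[i,i]):
  s(A) = √(7) = 2.6458
  s(B) = √(2.25) = 1.5

Step 3 — r_{ij} = s_{ij} / (s_i · s_j):
  r[A,A] = 1 (diagonal).
  r[A,B] = 2.8333 / (2.6458 · 1.5) = 2.8333 / 3.9686 = 0.7139
  r[B,B] = 1 (diagonal).

R is symmetric with unit diagonal. Assembling:

R = [[1, 0.7139],
 [0.7139, 1]]


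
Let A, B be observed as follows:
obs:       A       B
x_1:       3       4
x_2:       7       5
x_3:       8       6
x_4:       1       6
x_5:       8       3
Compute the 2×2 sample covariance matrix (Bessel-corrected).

Step 1 — column means:
  mean(A) = (3 + 7 + 8 + 1 + 8) / 5 = 27/5 = 5.4
  mean(B) = (4 + 5 + 6 + 6 + 3) / 5 = 24/5 = 4.8

Step 2 — sample covariance S[i,j] = (1/(n-1)) · Σ_k (x_{k,i} - mean_i) · (x_{k,j} - mean_j), with n-1 = 4.
  S[A,A] = ((-2.4)·(-2.4) + (1.6)·(1.6) + (2.6)·(2.6) + (-4.4)·(-4.4) + (2.6)·(2.6)) / 4 = 41.2/4 = 10.3
  S[A,B] = ((-2.4)·(-0.8) + (1.6)·(0.2) + (2.6)·(1.2) + (-4.4)·(1.2) + (2.6)·(-1.8)) / 4 = -4.6/4 = -1.15
  S[B,B] = ((-0.8)·(-0.8) + (0.2)·(0.2) + (1.2)·(1.2) + (1.2)·(1.2) + (-1.8)·(-1.8)) / 4 = 6.8/4 = 1.7

S is symmetric (S[j,i] = S[i,j]). Assembling:

S = [[10.3, -1.15],
 [-1.15, 1.7]]


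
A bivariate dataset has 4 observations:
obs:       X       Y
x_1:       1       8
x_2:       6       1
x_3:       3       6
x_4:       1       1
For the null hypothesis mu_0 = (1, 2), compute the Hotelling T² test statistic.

Step 1 — sample mean vector:
  mean(X) = (1 + 6 + 3 + 1) / 4 = 11/4 = 2.75
  mean(Y) = (8 + 1 + 6 + 1) / 4 = 16/4 = 4
  x̄ = (2.75, 4),  deviation x̄ - mu_0 = (2.75, 4) - (1, 2) = (1.75, 2).

Step 2 — sample covariance matrix, S[i,j] = (1/(n-1)) · Σ_k (x_{k,i} - mean_i) · (x_{k,j} - mean_j), divisor n-1 = 3:
  S[X,X] = ((-1.75)·(-1.75) + (3.25)·(3.25) + (0.25)·(0.25) + (-1.75)·(-1.75)) / 3 = 16.75/3 = 5.5833
  S[X,Y] = ((-1.75)·(4) + (3.25)·(-3) + (0.25)·(2) + (-1.75)·(-3)) / 3 = -11/3 = -3.6667
  S[Y,Y] = ((4)·(4) + (-3)·(-3) + (2)·(2) + (-3)·(-3)) / 3 = 38/3 = 12.6667
  S = [[5.5833, -3.6667],
 [-3.6667, 12.6667]].

Step 3 — invert S. det(S) = 5.5833·12.6667 - (-3.6667)² = 57.2778.
  S^{-1} = (1/det) · [[d, -b], [-b, a]] = [[0.2211, 0.064],
 [0.064, 0.0975]].

Step 4 — quadratic form (x̄ - mu_0)^T · S^{-1} · (x̄ - mu_0):
  S^{-1} · (x̄ - mu_0) = (0.515, 0.307),
  (x̄ - mu_0)^T · [...] = (1.75)·(0.515) + (2)·(0.307) = 1.5153.

Step 5 — scale by n: T² = 4 · 1.5153 = 6.0611.

T² ≈ 6.0611


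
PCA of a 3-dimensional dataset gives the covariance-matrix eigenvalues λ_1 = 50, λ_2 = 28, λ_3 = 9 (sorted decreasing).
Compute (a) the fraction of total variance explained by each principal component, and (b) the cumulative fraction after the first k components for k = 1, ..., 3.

Step 1 — total variance = trace(Sigma) = Σ λ_i = 50 + 28 + 9 = 87.

Step 2 — fraction explained by component i = λ_i / Σ λ:
  PC1: 50/87 = 0.5747
  PC2: 28/87 = 0.3218
  PC3: 9/87 = 0.1034

Step 3 — cumulative fraction after k components = (λ_1 + ... + λ_k) / Σ λ:
  k = 1: 50/87 = 0.5747
  k = 2: (50 + 28)/87 = 78/87 = 0.8966
  k = 3: (50 + 28 + 9)/87 = 87/87 = 1

Summary (fraction, with percent):

explained: PC1 0.5747 (57.47%), PC2 0.3218 (32.18%), PC3 0.1034 (10.34%);  cumulative: 0.5747, 0.8966, 1


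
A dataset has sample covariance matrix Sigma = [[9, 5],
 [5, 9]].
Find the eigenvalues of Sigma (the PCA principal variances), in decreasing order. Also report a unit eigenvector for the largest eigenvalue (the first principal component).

Step 1 — characteristic polynomial of 2×2 Sigma:
  det(Sigma - λI) = λ² - trace · λ + det = 0.
  trace = 9 + 9 = 18, det = 9·9 - (5)² = 56.
Step 2 — discriminant:
  Δ = trace² - 4·det = 324 - 224 = 100.
Step 3 — eigenvalues:
  λ = (trace ± √Δ)/2 = (18 ± 10)/2,
  λ_1 = 14,  λ_2 = 4.

Step 4 — unit eigenvector for λ_1: solve (Sigma - λ_1 I)v = 0. First row:
  (9 - 14)·v_x + (5)·v_y = 0, i.e. (-5)·v_x + (5)·v_y = 0,
  so v ∝ (b, λ_1 - a) = (5, 5) = u.
  ||u|| = √((5)² + (5)²) = √(50) ≈ 7.0711,
  v_1 = u/||u|| ≈ (0.7071, 0.7071) (||v_1|| = 1).

λ_1 = 14,  λ_2 = 4;  v_1 ≈ (0.7071, 0.7071)


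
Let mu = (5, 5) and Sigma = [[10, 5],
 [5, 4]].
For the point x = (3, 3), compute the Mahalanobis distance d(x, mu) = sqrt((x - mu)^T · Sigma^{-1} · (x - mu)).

Step 1 — centre the observation: (x - mu) = (-2, -2).

Step 2 — invert Sigma. det(Sigma) = 10·4 - (5)² = 15.
  Sigma^{-1} = (1/det) · [[d, -b], [-b, a]] = [[0.2667, -0.3333],
 [-0.3333, 0.6667]].

Step 3 — form the quadratic (x - mu)^T · Sigma^{-1} · (x - mu):
  Sigma^{-1} · (x - mu) = (0.1333, -0.6667).
  (x - mu)^T · [Sigma^{-1} · (x - mu)] = (-2)·(0.1333) + (-2)·(-0.6667) = 1.0667.

Step 4 — take square root: d = √(1.0667) ≈ 1.0328.

d(x, mu) = √(1.0667) ≈ 1.0328


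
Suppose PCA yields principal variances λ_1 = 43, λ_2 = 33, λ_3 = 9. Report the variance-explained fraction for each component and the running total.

Step 1 — total variance = trace(Sigma) = Σ λ_i = 43 + 33 + 9 = 85.

Step 2 — fraction explained by component i = λ_i / Σ λ:
  PC1: 43/85 = 0.5059
  PC2: 33/85 = 0.3882
  PC3: 9/85 = 0.1059

Step 3 — cumulative fraction after k components = (λ_1 + ... + λ_k) / Σ λ:
  k = 1: 43/85 = 0.5059
  k = 2: (43 + 33)/85 = 76/85 = 0.8941
  k = 3: (43 + 33 + 9)/85 = 85/85 = 1

Summary (fraction, with percent):

explained: PC1 0.5059 (50.59%), PC2 0.3882 (38.82%), PC3 0.1059 (10.59%);  cumulative: 0.5059, 0.8941, 1


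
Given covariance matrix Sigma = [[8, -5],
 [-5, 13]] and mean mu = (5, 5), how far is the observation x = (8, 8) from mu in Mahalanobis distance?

Step 1 — centre the observation: (x - mu) = (3, 3).

Step 2 — invert Sigma. det(Sigma) = 8·13 - (-5)² = 79.
  Sigma^{-1} = (1/det) · [[d, -b], [-b, a]] = [[0.1646, 0.0633],
 [0.0633, 0.1013]].

Step 3 — form the quadratic (x - mu)^T · Sigma^{-1} · (x - mu):
  Sigma^{-1} · (x - mu) = (0.6835, 0.4937).
  (x - mu)^T · [Sigma^{-1} · (x - mu)] = (3)·(0.6835) + (3)·(0.4937) = 3.5316.

Step 4 — take square root: d = √(3.5316) ≈ 1.8793.

d(x, mu) = √(3.5316) ≈ 1.8793


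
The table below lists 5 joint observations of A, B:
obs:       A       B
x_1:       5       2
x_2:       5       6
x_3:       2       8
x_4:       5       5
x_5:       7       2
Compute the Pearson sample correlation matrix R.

Step 1 — column means:
  mean(A) = (5 + 5 + 2 + 5 + 7) / 5 = 24/5 = 4.8
  mean(B) = (2 + 6 + 8 + 5 + 2) / 5 = 23/5 = 4.6

Step 2 — sample variances and covariances s[i,j] = (1/(n-1)) · Σ_k (x_{k,i} - mean_i) · (x_{k,j} - mean_j), with n-1 = 4:
  s[A,A] = ((0.2)·(0.2) + (0.2)·(0.2) + (-2.8)·(-2.8) + (0.2)·(0.2) + (2.2)·(2.2)) / 4 = 12.8/4 = 3.2
  s[A,B] = ((0.2)·(-2.6) + (0.2)·(1.4) + (-2.8)·(3.4) + (0.2)·(0.4) + (2.2)·(-2.6)) / 4 = -15.4/4 = -3.85
  s[B,B] = ((-2.6)·(-2.6) + (1.4)·(1.4) + (3.4)·(3.4) + (0.4)·(0.4) + (-2.6)·(-2.6)) / 4 = 27.2/4 = 6.8
  Sample standard deviations s_i = √(s[i,i]):
  s(A) = √(3.2) = 1.7889
  s(B) = √(6.8) = 2.6077

Step 3 — r_{ij} = s_{ij} / (s_i · s_j):
  r[A,A] = 1 (diagonal).
  r[A,B] = -3.85 / (1.7889 · 2.6077) = -3.85 / 4.6648 = -0.8253
  r[B,B] = 1 (diagonal).

R is symmetric with unit diagonal. Assembling:

R = [[1, -0.8253],
 [-0.8253, 1]]


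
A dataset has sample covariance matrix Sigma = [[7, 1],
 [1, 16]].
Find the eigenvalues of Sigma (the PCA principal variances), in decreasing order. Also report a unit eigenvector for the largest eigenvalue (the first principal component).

Step 1 — characteristic polynomial of 2×2 Sigma:
  det(Sigma - λI) = λ² - trace · λ + det = 0.
  trace = 7 + 16 = 23, det = 7·16 - (1)² = 111.
Step 2 — discriminant:
  Δ = trace² - 4·det = 529 - 444 = 85.
Step 3 — eigenvalues:
  λ = (trace ± √Δ)/2 = (23 ± 9.2195)/2,
  λ_1 = 16.1098,  λ_2 = 6.8902.

Step 4 — unit eigenvector for λ_1: solve (Sigma - λ_1 I)v = 0. First row:
  (7 - 16.1098)·v_x + (1)·v_y = 0, i.e. (-9.1098)·v_x + (1)·v_y = 0,
  so v ∝ (b, λ_1 - a) = (1, 9.1098) = u.
  ||u|| = √((1)² + (9.1098)²) = √(83.988) ≈ 9.1645,
  v_1 = u/||u|| ≈ (0.1091, 0.994) (||v_1|| = 1).

λ_1 = 16.1098,  λ_2 = 6.8902;  v_1 ≈ (0.1091, 0.994)


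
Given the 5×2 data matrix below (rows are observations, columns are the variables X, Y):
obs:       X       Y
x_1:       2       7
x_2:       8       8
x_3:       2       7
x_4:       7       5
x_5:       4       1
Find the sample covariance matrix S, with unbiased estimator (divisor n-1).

Step 1 — column means:
  mean(X) = (2 + 8 + 2 + 7 + 4) / 5 = 23/5 = 4.6
  mean(Y) = (7 + 8 + 7 + 5 + 1) / 5 = 28/5 = 5.6

Step 2 — sample covariance S[i,j] = (1/(n-1)) · Σ_k (x_{k,i} - mean_i) · (x_{k,j} - mean_j), with n-1 = 4.
  S[X,X] = ((-2.6)·(-2.6) + (3.4)·(3.4) + (-2.6)·(-2.6) + (2.4)·(2.4) + (-0.6)·(-0.6)) / 4 = 31.2/4 = 7.8
  S[X,Y] = ((-2.6)·(1.4) + (3.4)·(2.4) + (-2.6)·(1.4) + (2.4)·(-0.6) + (-0.6)·(-4.6)) / 4 = 2.2/4 = 0.55
  S[Y,Y] = ((1.4)·(1.4) + (2.4)·(2.4) + (1.4)·(1.4) + (-0.6)·(-0.6) + (-4.6)·(-4.6)) / 4 = 31.2/4 = 7.8

S is symmetric (S[j,i] = S[i,j]). Assembling:

S = [[7.8, 0.55],
 [0.55, 7.8]]


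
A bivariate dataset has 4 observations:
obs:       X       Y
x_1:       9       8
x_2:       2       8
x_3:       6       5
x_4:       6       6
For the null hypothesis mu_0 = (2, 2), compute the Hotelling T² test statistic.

Step 1 — sample mean vector:
  mean(X) = (9 + 2 + 6 + 6) / 4 = 23/4 = 5.75
  mean(Y) = (8 + 8 + 5 + 6) / 4 = 27/4 = 6.75
  x̄ = (5.75, 6.75),  deviation x̄ - mu_0 = (5.75, 6.75) - (2, 2) = (3.75, 4.75).

Step 2 — sample covariance matrix, S[i,j] = (1/(n-1)) · Σ_k (x_{k,i} - mean_i) · (x_{k,j} - mean_j), divisor n-1 = 3:
  S[X,X] = ((3.25)·(3.25) + (-3.75)·(-3.75) + (0.25)·(0.25) + (0.25)·(0.25)) / 3 = 24.75/3 = 8.25
  S[X,Y] = ((3.25)·(1.25) + (-3.75)·(1.25) + (0.25)·(-1.75) + (0.25)·(-0.75)) / 3 = -1.25/3 = -0.4167
  S[Y,Y] = ((1.25)·(1.25) + (1.25)·(1.25) + (-1.75)·(-1.75) + (-0.75)·(-0.75)) / 3 = 6.75/3 = 2.25
  S = [[8.25, -0.4167],
 [-0.4167, 2.25]].

Step 3 — invert S. det(S) = 8.25·2.25 - (-0.4167)² = 18.3889.
  S^{-1} = (1/det) · [[d, -b], [-b, a]] = [[0.1224, 0.0227],
 [0.0227, 0.4486]].

Step 4 — quadratic form (x̄ - mu_0)^T · S^{-1} · (x̄ - mu_0):
  S^{-1} · (x̄ - mu_0) = (0.5665, 2.216),
  (x̄ - mu_0)^T · [...] = (3.75)·(0.5665) + (4.75)·(2.216) = 12.6503.

Step 5 — scale by n: T² = 4 · 12.6503 = 50.6012.

T² ≈ 50.6012


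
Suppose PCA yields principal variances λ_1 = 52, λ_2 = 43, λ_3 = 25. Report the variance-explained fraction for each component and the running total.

Step 1 — total variance = trace(Sigma) = Σ λ_i = 52 + 43 + 25 = 120.

Step 2 — fraction explained by component i = λ_i / Σ λ:
  PC1: 52/120 = 0.4333
  PC2: 43/120 = 0.3583
  PC3: 25/120 = 0.2083

Step 3 — cumulative fraction after k components = (λ_1 + ... + λ_k) / Σ λ:
  k = 1: 52/120 = 0.4333
  k = 2: (52 + 43)/120 = 95/120 = 0.7917
  k = 3: (52 + 43 + 25)/120 = 120/120 = 1

Summary (fraction, with percent):

explained: PC1 0.4333 (43.33%), PC2 0.3583 (35.83%), PC3 0.2083 (20.83%);  cumulative: 0.4333, 0.7917, 1


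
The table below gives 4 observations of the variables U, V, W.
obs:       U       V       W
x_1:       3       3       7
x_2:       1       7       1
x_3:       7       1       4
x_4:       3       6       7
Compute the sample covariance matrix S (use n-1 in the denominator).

Step 1 — column means:
  mean(U) = (3 + 1 + 7 + 3) / 4 = 14/4 = 3.5
  mean(V) = (3 + 7 + 1 + 6) / 4 = 17/4 = 4.25
  mean(W) = (7 + 1 + 4 + 7) / 4 = 19/4 = 4.75

Step 2 — sample covariance S[i,j] = (1/(n-1)) · Σ_k (x_{k,i} - mean_i) · (x_{k,j} - mean_j), with n-1 = 3.
  S[U,U] = ((-0.5)·(-0.5) + (-2.5)·(-2.5) + (3.5)·(3.5) + (-0.5)·(-0.5)) / 3 = 19/3 = 6.3333
  S[U,V] = ((-0.5)·(-1.25) + (-2.5)·(2.75) + (3.5)·(-3.25) + (-0.5)·(1.75)) / 3 = -18.5/3 = -6.1667
  S[U,W] = ((-0.5)·(2.25) + (-2.5)·(-3.75) + (3.5)·(-0.75) + (-0.5)·(2.25)) / 3 = 4.5/3 = 1.5
  S[V,V] = ((-1.25)·(-1.25) + (2.75)·(2.75) + (-3.25)·(-3.25) + (1.75)·(1.75)) / 3 = 22.75/3 = 7.5833
  S[V,W] = ((-1.25)·(2.25) + (2.75)·(-3.75) + (-3.25)·(-0.75) + (1.75)·(2.25)) / 3 = -6.75/3 = -2.25
  S[W,W] = ((2.25)·(2.25) + (-3.75)·(-3.75) + (-0.75)·(-0.75) + (2.25)·(2.25)) / 3 = 24.75/3 = 8.25

S is symmetric (S[j,i] = S[i,j]). Assembling:

S = [[6.3333, -6.1667, 1.5],
 [-6.1667, 7.5833, -2.25],
 [1.5, -2.25, 8.25]]


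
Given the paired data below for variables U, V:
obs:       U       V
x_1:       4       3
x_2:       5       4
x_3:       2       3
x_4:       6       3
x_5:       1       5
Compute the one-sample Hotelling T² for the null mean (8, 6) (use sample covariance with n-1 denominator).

Step 1 — sample mean vector:
  mean(U) = (4 + 5 + 2 + 6 + 1) / 5 = 18/5 = 3.6
  mean(V) = (3 + 4 + 3 + 3 + 5) / 5 = 18/5 = 3.6
  x̄ = (3.6, 3.6),  deviation x̄ - mu_0 = (3.6, 3.6) - (8, 6) = (-4.4, -2.4).

Step 2 — sample covariance matrix, S[i,j] = (1/(n-1)) · Σ_k (x_{k,i} - mean_i) · (x_{k,j} - mean_j), divisor n-1 = 4:
  S[U,U] = ((0.4)·(0.4) + (1.4)·(1.4) + (-1.6)·(-1.6) + (2.4)·(2.4) + (-2.6)·(-2.6)) / 4 = 17.2/4 = 4.3
  S[U,V] = ((0.4)·(-0.6) + (1.4)·(0.4) + (-1.6)·(-0.6) + (2.4)·(-0.6) + (-2.6)·(1.4)) / 4 = -3.8/4 = -0.95
  S[V,V] = ((-0.6)·(-0.6) + (0.4)·(0.4) + (-0.6)·(-0.6) + (-0.6)·(-0.6) + (1.4)·(1.4)) / 4 = 3.2/4 = 0.8
  S = [[4.3, -0.95],
 [-0.95, 0.8]].

Step 3 — invert S. det(S) = 4.3·0.8 - (-0.95)² = 2.5375.
  S^{-1} = (1/det) · [[d, -b], [-b, a]] = [[0.3153, 0.3744],
 [0.3744, 1.6946]].

Step 4 — quadratic form (x̄ - mu_0)^T · S^{-1} · (x̄ - mu_0):
  S^{-1} · (x̄ - mu_0) = (-2.2857, -5.7143),
  (x̄ - mu_0)^T · [...] = (-4.4)·(-2.2857) + (-2.4)·(-5.7143) = 23.7714.

Step 5 — scale by n: T² = 5 · 23.7714 = 118.8571.

T² ≈ 118.8571


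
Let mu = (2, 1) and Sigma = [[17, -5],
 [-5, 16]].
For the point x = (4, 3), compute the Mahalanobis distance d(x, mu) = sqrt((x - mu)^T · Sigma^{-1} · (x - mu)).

Step 1 — centre the observation: (x - mu) = (2, 2).

Step 2 — invert Sigma. det(Sigma) = 17·16 - (-5)² = 247.
  Sigma^{-1} = (1/det) · [[d, -b], [-b, a]] = [[0.0648, 0.0202],
 [0.0202, 0.0688]].

Step 3 — form the quadratic (x - mu)^T · Sigma^{-1} · (x - mu):
  Sigma^{-1} · (x - mu) = (0.17, 0.1781).
  (x - mu)^T · [Sigma^{-1} · (x - mu)] = (2)·(0.17) + (2)·(0.1781) = 0.6964.

Step 4 — take square root: d = √(0.6964) ≈ 0.8345.

d(x, mu) = √(0.6964) ≈ 0.8345
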